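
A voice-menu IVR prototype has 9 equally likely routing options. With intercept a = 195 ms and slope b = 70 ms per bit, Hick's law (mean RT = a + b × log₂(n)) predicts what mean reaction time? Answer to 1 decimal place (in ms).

log₂(9) = 3.1699 bits, so RT = 195 + 70 × 3.1699 ≈ 416.895 ms.

416.9 ms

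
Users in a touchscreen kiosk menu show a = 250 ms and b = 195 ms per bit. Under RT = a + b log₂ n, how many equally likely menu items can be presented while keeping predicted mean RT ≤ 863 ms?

Set 250 + 195·log₂ n ≤ 863 → log₂ n ≤ (863 − 250)/195 = 3.1436.
So n ≤ 2^3.1436 = 8.837; the largest integer n is 8.

8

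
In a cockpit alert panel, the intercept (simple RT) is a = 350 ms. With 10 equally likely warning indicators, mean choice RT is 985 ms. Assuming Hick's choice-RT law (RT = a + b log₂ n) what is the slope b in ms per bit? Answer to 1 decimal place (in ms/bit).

191.2 ms/bit

b = (985 − 350) / log₂(10) = 635 / 3.3219 = 191.154 ms/bit.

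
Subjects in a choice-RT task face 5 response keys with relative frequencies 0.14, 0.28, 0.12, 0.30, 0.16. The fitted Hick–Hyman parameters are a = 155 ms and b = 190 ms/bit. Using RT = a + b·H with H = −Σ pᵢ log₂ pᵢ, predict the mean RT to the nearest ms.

Entropy contributions −pᵢ log₂ pᵢ: 0.3971, 0.5142, 0.3671, 0.5211, 0.4230; sum H = 2.2225 bits.
RT = a + bH = 155 + 190·2.2225 = 577.28 ms.

577 ms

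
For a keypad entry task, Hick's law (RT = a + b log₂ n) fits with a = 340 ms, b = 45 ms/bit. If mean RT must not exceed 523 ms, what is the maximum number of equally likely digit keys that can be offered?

45·log₂ n ≤ 523 − 340 = 183, giving log₂ n ≤ 4.0667 and n ≤ 16.757. The largest whole number is 16.

16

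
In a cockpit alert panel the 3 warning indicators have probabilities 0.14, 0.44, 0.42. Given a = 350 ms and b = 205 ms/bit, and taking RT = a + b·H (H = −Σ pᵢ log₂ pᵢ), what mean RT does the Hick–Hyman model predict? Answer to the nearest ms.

646 ms

H = 0.14·log₂(1/0.14) + 0.44·log₂(1/0.44) + 0.42·log₂(1/0.42) = 1.4439 bits.
RT = 350 + 205 × 1.4439 = 646.00 ms.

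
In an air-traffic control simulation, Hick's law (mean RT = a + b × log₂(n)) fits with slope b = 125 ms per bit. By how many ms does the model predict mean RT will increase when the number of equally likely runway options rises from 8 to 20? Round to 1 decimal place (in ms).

Only the slope matters, since a is common to both: ΔRT = b·log₂(n₂/n₁).
log₂(20) − log₂(8) = 4.3219 − 3 = 1.3219.
ΔRT = 125 × 1.3219 = 165.241 ms.

165.2 ms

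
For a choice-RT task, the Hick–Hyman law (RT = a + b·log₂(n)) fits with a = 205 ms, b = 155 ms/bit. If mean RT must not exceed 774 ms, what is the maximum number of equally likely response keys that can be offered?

12

Information budget: (774 − 205)/155 = 3.6710 bits, so n ≤ 2^3.6710 = 12.737 → at most 12.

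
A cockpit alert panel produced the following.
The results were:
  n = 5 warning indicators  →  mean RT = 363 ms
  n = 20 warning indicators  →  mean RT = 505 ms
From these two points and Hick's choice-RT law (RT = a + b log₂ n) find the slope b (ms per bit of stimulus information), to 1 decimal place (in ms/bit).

71.0 ms/bit

b = (RT₂ − RT₁)/(log₂ n₂ − log₂ n₁) = (505 − 363)/(4.3219 − 2.3219) = 71.000 ms/bit.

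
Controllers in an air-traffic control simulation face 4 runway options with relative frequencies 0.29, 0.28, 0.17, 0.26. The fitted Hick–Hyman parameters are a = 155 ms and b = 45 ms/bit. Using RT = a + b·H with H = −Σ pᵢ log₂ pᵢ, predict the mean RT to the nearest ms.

Entropy contributions −pᵢ log₂ pᵢ: 0.5179, 0.5142, 0.4346, 0.5053; sum H = 1.9720 bits.
RT = a + bH = 155 + 45·1.9720 = 243.74 ms.

244 ms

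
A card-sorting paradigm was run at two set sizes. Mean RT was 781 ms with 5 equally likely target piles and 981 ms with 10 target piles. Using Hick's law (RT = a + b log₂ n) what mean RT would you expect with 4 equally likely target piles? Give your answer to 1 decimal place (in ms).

RT is linear in log₂ n, so two points fix the line:
  b = (981 − 781) / (log₂ 10 − log₂ 5) = 200 / (3.3219 − 2.3219) = 200.000 ms/bit
  a = 781 − 200.000 × 2.3219 = 316.614 ms
Then RT(4) = 316.614 + 200.000 × log₂ 4 = 316.614 + 200.000 × 2 ≈ 716.614 ms.

716.6 ms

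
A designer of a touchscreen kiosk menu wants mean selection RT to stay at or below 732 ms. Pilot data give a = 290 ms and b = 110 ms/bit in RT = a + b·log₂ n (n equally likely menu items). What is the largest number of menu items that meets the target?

Information budget: (732 − 290)/110 = 4.0182 bits, so n ≤ 2^4.0182 = 16.203 → at most 16.

16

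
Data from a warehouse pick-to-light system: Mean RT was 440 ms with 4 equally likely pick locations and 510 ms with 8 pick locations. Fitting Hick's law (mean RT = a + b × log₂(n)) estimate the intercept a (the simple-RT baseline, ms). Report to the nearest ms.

300 ms

The slope on a log₂ axis is (510 − 440) / (3 − 2) = 70 ms/bit.
Intercept: a = 440 − 70·log₂(4) = 300.000 ms.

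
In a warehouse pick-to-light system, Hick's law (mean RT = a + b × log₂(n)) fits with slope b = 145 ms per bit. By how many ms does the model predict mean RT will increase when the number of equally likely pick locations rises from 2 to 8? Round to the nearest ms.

The intercept a cancels: ΔRT = b·(log₂ n₂ − log₂ n₁) = b·log₂(n₂/n₁).
log₂(8) − log₂(2) = log₂(8/2) = log₂(4) = 2.
ΔRT = 145 × 2.0000 = 290.000 ms.

290 ms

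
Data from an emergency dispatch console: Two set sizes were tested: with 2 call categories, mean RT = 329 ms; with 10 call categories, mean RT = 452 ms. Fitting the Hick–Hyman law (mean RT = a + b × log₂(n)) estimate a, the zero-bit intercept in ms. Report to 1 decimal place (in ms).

b = (RT₂ − RT₁)/(log₂ n₂ − log₂ n₁) = (452 − 329)/(3.3219 − 1) = 52.973 ms/bit.
Intercept: a = 329 − 52.973·log₂(2) = 276.027 ms.

276.0 ms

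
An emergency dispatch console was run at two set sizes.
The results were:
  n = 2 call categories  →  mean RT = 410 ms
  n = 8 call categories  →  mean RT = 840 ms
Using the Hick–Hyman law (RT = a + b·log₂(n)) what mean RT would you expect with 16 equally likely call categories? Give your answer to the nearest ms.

RT is linear in log₂ n, so two points fix the line:
  b = (840 − 410) / (log₂ 8 − log₂ 2) = 430 / (3 − 1) = 215 ms/bit
  a = 410 − 215 × 1 = 195 ms
Then RT(16) = 195 + 215 × log₂ 16 = 195 + 215 × 4 ≈ 1055.000 ms.

1055 ms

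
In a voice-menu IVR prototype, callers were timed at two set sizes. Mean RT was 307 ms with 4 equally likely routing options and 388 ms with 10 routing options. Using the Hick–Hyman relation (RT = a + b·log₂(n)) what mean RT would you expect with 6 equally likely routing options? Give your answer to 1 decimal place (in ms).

342.8 ms

With log₂ n on the abscissa the relation is linear; from the two conditions:
  b = (388 − 307) / (log₂ 10 − log₂ 4) = 81 / (3.3219 − 2) = 61.274 ms/bit
  a = 307 − 61.274 × 2 = 184.452 ms
Then RT(6) = 184.452 + 61.274 × log₂ 6 = 184.452 + 61.274 × 2.5850 ≈ 342.843 ms.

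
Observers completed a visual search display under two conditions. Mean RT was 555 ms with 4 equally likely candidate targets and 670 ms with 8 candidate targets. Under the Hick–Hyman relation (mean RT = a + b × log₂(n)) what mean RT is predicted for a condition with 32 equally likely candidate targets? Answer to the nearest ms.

900 ms

RT is linear in log₂ n, so two points fix the line:
  b = (670 − 555) / (log₂ 8 − log₂ 4) = 115 / (3 − 2) = 115 ms/bit
  a = 555 − 115 × 2 = 325 ms
Then RT(32) = 325 + 115 × log₂ 32 = 325 + 115 × 5 ≈ 900.000 ms.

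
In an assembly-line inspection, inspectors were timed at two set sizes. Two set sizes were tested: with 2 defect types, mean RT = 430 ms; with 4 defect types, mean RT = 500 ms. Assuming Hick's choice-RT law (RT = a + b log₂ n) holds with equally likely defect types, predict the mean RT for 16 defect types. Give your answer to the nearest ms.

With log₂ n on the abscissa the relation is linear; from the two conditions:
  b = (500 − 430) / (log₂ 4 − log₂ 2) = 70 / (2 − 1) = 70 ms/bit
  a = 430 − 70 × 1 = 360 ms
Then RT(16) = 360 + 70 × log₂ 16 = 360 + 70 × 4 ≈ 640.000 ms.

640 ms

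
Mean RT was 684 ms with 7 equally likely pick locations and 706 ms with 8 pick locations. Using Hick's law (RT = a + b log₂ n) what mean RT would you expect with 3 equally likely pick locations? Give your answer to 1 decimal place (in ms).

Solve the two-equation system in a and b:
  b = (706 − 684) / (log₂ 8 − log₂ 7) = 22 / (3 − 2.8074) = 114.200 ms/bit
  a = 684 − 114.200 × 2.8074 = 363.401 ms
Then RT(3) = 363.401 + 114.200 × log₂ 3 = 363.401 + 114.200 × 1.5850 ≈ 544.403 ms.

544.4 ms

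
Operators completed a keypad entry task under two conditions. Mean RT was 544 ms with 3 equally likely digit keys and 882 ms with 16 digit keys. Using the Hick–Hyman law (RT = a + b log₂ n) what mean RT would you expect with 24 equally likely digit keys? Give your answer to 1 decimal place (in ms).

Solve the two-equation system in a and b:
  b = (882 − 544) / (log₂ 16 − log₂ 3) = 338 / (4 − 1.5850) = 139.956 ms/bit
  a = 544 − 139.956 × 1.5850 = 322.174 ms
Then RT(24) = 322.174 + 139.956 × log₂ 24 = 322.174 + 139.956 × 4.5850 ≈ 963.869 ms.

963.9 ms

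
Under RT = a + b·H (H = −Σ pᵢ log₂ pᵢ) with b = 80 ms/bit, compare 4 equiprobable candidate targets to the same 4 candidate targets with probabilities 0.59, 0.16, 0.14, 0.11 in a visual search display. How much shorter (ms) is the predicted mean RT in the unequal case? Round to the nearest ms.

The RT saving is b·ΔH. Equiprobable H₀ = log₂(4) = 2.0000 bits; with the given probabilities H = 1.6195 bits.
b·(H₀ − H) = 80 × (2.0000 − 1.6195) = 30.44 ms.

30 ms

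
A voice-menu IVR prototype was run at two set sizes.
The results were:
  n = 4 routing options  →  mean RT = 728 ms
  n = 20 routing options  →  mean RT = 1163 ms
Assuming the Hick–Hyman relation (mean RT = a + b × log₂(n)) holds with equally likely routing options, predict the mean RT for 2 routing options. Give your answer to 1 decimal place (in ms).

Fit slope and intercept:
  b = (1163 − 728) / (log₂ 20 − log₂ 4) = 435 / (4.3219 − 2) = 187.344 ms/bit
  a = 728 − 187.344 × 2 = 353.311 ms
Then RT(2) = 353.311 + 187.344 × log₂ 2 = 353.311 + 187.344 × 1 ≈ 540.656 ms.

540.7 ms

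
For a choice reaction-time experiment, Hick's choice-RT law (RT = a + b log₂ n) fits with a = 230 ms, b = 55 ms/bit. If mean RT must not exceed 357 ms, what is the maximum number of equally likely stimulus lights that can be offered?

4

Set 230 + 55·log₂ n ≤ 357 → log₂ n ≤ (357 − 230)/55 = 2.3091.
So n ≤ 2^2.3091 = 4.956; the largest integer n is 4.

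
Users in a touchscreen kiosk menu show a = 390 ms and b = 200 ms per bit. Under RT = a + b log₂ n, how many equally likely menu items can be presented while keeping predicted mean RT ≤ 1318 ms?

24

Information budget: (1318 − 390)/200 = 4.6400 bits, so n ≤ 2^4.6400 = 24.933 → at most 24.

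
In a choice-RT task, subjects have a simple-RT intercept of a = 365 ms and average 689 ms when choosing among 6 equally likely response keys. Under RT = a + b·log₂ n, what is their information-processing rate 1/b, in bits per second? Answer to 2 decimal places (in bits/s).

b = (689 − 365)/log₂ 6 = 324/2.5850 = 125.340 ms per bit = 0.12534 s/bit; the reciprocal is 7.978 bits/s.

7.98 bits/s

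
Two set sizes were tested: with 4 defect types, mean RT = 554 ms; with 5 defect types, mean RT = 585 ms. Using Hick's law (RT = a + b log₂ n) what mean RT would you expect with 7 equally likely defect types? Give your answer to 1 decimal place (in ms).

631.7 ms

Solve the two-equation system in a and b:
  b = (585 − 554) / (log₂ 5 − log₂ 4) = 31 / (2.3219 − 2) = 96.295 ms/bit
  a = 554 − 96.295 × 2 = 361.410 ms
Then RT(7) = 361.410 + 96.295 × log₂ 7 = 361.410 + 96.295 × 2.8074 ≈ 631.744 ms.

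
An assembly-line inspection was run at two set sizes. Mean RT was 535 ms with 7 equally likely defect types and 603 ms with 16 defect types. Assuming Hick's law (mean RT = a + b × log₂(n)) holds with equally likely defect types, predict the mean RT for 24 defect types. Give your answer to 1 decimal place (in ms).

636.4 ms

With log₂ n on the abscissa the relation is linear; from the two conditions:
  b = (603 − 535) / (log₂ 16 − log₂ 7) = 68 / (4 − 2.8074) = 57.016 ms/bit
  a = 535 − 57.016 × 2.8074 = 374.936 ms
Then RT(24) = 374.936 + 57.016 × log₂ 24 = 374.936 + 57.016 × 4.5850 ≈ 636.352 ms.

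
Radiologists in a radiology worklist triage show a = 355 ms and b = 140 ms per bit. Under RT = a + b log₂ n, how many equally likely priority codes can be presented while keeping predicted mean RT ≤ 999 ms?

140·log₂ n ≤ 999 − 355 = 644, giving log₂ n ≤ 4.6000 and n ≤ 24.251. The largest whole number is 24.

24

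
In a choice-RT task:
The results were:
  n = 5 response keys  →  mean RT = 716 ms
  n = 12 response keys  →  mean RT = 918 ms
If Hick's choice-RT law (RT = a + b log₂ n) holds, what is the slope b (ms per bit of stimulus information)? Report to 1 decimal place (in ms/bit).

The slope on a log₂ axis is (918 − 716) / (3.5850 − 2.3219) = 159.932 ms/bit.

159.9 ms/bit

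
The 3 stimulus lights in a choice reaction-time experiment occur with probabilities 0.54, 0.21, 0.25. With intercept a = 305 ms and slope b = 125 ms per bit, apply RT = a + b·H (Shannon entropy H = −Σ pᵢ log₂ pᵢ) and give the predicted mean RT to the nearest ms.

487 ms

H = 0.54·log₂(1/0.54) + 0.21·log₂(1/0.21) + 0.25·log₂(1/0.25) = 1.4529 bits.
RT = 305 + 125 × 1.4529 = 486.61 ms.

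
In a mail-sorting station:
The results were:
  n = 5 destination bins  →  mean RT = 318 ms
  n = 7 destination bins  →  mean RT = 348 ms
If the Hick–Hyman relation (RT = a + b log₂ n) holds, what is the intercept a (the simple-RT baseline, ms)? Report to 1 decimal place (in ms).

174.5 ms

Slope: b = (348 − 318) / (log₂ 7 − log₂ 5) = 30/0.4854 = 61.801 ms/bit.
Intercept: a = 318 − 61.801·log₂(5) = 174.502 ms.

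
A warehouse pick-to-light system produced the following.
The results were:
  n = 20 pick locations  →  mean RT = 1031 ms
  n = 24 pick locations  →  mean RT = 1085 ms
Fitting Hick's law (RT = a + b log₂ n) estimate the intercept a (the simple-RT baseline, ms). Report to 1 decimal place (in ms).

The slope on a log₂ axis is (1085 − 1031) / (4.5850 − 4.3219) = 205.296 ms/bit.
a = RT₁ − b·log₂ n₁ = 1031 − 205.296 × 4.3219 = 143.724 ms.

143.7 ms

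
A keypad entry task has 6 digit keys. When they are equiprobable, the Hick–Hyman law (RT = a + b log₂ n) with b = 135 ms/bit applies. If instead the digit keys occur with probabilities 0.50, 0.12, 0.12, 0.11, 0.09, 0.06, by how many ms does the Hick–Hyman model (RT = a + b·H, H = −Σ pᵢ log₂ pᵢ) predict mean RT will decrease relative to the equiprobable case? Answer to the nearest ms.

Equiprobable entropy H₀ = log₂ 6 = 2.5850 bits.
Skewed entropy H = −Σ pᵢ log₂ pᵢ = 2.1406 bits.
ΔRT = b·(H₀ − H) = 135 × 0.4444 = 59.99 ms.

60 ms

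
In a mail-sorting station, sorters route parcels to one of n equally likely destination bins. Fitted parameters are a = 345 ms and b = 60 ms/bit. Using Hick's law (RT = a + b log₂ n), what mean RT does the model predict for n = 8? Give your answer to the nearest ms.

log₂(8) = 3 bits, so RT = 345 + 60 × 3 ≈ 525.000 ms.

525 ms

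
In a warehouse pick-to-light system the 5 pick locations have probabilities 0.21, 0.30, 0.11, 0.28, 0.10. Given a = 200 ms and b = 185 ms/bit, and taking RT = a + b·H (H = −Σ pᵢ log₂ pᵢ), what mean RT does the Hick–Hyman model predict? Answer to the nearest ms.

605 ms

Entropy contributions −pᵢ log₂ pᵢ: 0.4728, 0.5211, 0.3503, 0.5142, 0.3322; sum H = 2.1906 bits.
RT = a + bH = 200 + 185·2.1906 = 605.26 ms.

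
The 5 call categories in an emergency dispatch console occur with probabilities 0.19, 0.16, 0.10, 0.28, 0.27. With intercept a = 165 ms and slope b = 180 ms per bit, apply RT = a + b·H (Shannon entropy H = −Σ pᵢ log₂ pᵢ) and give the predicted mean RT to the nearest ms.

H = 0.19·log₂(1/0.19) + 0.16·log₂(1/0.16) + 0.10·log₂(1/0.10) + 0.28·log₂(1/0.28) + 0.27·log₂(1/0.27) = 2.2347 bits.
RT = 165 + 180 × 2.2347 = 567.24 ms.

567 ms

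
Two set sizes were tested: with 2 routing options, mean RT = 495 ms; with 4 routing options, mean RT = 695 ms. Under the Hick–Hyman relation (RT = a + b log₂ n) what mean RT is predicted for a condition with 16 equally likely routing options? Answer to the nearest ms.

With log₂ n on the abscissa the relation is linear; from the two conditions:
  b = (695 − 495) / (log₂ 4 − log₂ 2) = 200 / (2 − 1) = 200 ms/bit
  a = 495 − 200 × 1 = 295 ms
Then RT(16) = 295 + 200 × log₂ 16 = 295 + 200 × 4 ≈ 1095.000 ms.

1095 ms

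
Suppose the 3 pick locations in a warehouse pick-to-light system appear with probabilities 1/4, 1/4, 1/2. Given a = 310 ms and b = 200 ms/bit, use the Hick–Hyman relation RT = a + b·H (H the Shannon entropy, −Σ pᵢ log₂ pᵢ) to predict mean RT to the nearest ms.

610 ms

Each term −pᵢ log₂ pᵢ: 0.25·2 + 0.25·2 + 0.5·1; summed, H = 1.500 bits.
Mean RT = a + bH = 310 + 200·1.500 = 610.00 ms.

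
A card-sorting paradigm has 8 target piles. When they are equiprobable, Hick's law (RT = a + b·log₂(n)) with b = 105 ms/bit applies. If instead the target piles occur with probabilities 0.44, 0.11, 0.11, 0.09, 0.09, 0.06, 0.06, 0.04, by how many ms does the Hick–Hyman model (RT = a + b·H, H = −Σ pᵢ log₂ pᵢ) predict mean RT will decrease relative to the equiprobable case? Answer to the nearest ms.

50 ms

The RT saving is b·ΔH. Equiprobable H₀ = log₂(8) = 3.0000 bits; with the given probabilities H = 2.5198 bits.
b·(H₀ − H) = 105 × (3.0000 − 2.5198) = 50.42 ms.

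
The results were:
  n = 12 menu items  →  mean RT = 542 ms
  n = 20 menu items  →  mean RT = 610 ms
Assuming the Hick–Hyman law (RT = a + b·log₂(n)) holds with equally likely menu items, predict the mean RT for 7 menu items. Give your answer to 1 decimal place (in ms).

RT is linear in log₂ n, so two points fix the line:
  b = (610 − 542) / (log₂ 20 − log₂ 12) = 68 / (4.3219 − 3.5850) = 92.270 ms/bit
  a = 542 − 92.270 × 3.5850 = 211.215 ms
Then RT(7) = 211.215 + 92.270 × log₂ 7 = 211.215 + 92.270 × 2.8074 ≈ 470.250 ms.

470.2 ms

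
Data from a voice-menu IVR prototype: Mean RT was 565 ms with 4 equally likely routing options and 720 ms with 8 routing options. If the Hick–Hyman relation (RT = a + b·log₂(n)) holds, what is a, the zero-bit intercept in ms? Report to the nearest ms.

255 ms

Slope: b = (720 − 565) / (log₂ 8 − log₂ 4) = 155/1.0000 = 155 ms/bit.
Intercept: a = 565 − 155·log₂(4) = 255.000 ms.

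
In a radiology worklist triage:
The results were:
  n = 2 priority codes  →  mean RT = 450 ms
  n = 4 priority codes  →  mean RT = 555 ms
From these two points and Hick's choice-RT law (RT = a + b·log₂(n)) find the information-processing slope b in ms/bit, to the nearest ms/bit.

105 ms/bit

b = (RT₂ − RT₁)/(log₂ n₂ − log₂ n₁) = (555 − 450)/(2 − 1) = 105 ms/bit.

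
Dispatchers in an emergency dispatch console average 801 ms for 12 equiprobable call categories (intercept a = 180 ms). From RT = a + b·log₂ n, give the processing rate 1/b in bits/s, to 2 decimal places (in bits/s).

Choice component = 801 − 180 = 621 ms over log₂(12) = 3.5850 bits.
b = 621 / 3.5850 = 173.224 ms/bit, so 1/b = 5.773 bits/s.

5.77 bits/s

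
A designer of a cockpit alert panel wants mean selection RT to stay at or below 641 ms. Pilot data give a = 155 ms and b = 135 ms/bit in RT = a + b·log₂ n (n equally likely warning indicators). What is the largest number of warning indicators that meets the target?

Information budget: (641 − 155)/135 = 3.6000 bits, so n ≤ 2^3.6000 = 12.126 → at most 12.

12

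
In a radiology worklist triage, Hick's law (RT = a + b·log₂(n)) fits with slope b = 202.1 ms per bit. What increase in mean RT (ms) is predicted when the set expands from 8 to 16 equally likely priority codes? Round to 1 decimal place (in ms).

202.1 ms

The intercept a cancels: ΔRT = b·(log₂ n₂ − log₂ n₁) = b·log₂(n₂/n₁).
log₂(16) − log₂(8) = log₂(16/8) = log₂(2) = 1.
ΔRT = 202.1 × 1.0000 = 202.100 ms.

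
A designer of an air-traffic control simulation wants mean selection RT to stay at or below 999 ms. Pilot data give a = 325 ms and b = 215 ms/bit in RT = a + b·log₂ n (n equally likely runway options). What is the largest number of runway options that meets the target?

Set 325 + 215·log₂ n ≤ 999 → log₂ n ≤ (999 − 325)/215 = 3.1349.
So n ≤ 2^3.1349 = 8.784; the largest integer n is 8.

8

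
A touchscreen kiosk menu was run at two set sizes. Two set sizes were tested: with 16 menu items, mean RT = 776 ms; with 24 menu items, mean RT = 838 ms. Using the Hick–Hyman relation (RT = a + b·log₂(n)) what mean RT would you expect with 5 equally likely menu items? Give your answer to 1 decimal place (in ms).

598.1 ms

With log₂ n on the abscissa the relation is linear; from the two conditions:
  b = (838 − 776) / (log₂ 24 − log₂ 16) = 62 / (4.5850 − 4) = 105.990 ms/bit
  a = 776 − 105.990 × 4 = 352.041 ms
Then RT(5) = 352.041 + 105.990 × log₂ 5 = 352.041 + 105.990 × 2.3219 ≈ 598.142 ms.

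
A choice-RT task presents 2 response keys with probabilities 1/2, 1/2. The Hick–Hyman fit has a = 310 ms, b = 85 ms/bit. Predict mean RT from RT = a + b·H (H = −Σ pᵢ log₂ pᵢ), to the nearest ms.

Each term −pᵢ log₂ pᵢ: 0.5·1 + 0.5·1; summed, H = 1.000 bits.
Mean RT = a + bH = 310 + 85·1.000 = 395.00 ms.

395 ms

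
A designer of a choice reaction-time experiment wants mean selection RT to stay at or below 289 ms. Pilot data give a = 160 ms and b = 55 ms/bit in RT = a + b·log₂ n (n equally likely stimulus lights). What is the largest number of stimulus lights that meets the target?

55·log₂ n ≤ 289 − 160 = 129, giving log₂ n ≤ 2.3455 and n ≤ 5.082. The largest whole number is 5.

5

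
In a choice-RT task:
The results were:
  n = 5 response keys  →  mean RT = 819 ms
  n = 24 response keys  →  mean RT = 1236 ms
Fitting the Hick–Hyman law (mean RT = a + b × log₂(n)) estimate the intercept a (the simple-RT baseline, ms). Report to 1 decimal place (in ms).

391.1 ms

b = (RT₂ − RT₁)/(log₂ n₂ − log₂ n₁) = (1236 − 819)/(4.5850 − 2.3219) = 184.266 ms/bit.
Intercept: a = 819 − 184.266·log₂(5) = 391.148 ms.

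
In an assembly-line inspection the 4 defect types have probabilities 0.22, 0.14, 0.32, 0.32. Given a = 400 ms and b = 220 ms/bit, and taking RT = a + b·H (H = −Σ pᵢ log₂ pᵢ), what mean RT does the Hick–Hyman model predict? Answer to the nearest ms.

H = 0.22·log₂(1/0.22) + 0.14·log₂(1/0.14) + 0.32·log₂(1/0.32) + 0.32·log₂(1/0.32) = 1.9298 bits.
RT = 400 + 220 × 1.9298 = 824.55 ms.

825 ms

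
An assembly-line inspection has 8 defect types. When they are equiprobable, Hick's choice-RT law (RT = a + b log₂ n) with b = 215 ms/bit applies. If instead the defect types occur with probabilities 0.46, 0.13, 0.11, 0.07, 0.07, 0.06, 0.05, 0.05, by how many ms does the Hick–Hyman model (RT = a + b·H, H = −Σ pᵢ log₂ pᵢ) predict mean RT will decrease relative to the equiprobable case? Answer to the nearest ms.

116 ms

The RT saving is b·ΔH. Equiprobable H₀ = log₂(8) = 3.0000 bits; with the given probabilities H = 2.4611 bits.
b·(H₀ − H) = 215 × (3.0000 − 2.4611) = 115.86 ms.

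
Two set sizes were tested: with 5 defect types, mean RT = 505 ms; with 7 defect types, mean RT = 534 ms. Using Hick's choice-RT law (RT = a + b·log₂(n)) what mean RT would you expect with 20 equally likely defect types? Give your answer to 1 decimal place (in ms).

With log₂ n on the abscissa the relation is linear; from the two conditions:
  b = (534 − 505) / (log₂ 7 − log₂ 5) = 29 / (2.8074 − 2.3219) = 59.741 ms/bit
  a = 505 − 59.741 × 2.3219 = 366.285 ms
Then RT(20) = 366.285 + 59.741 × log₂ 20 = 366.285 + 59.741 × 4.3219 ≈ 624.482 ms.

624.5 ms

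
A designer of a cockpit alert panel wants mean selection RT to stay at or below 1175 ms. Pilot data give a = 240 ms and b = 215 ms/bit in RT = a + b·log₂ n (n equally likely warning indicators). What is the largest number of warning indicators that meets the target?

Information budget: (1175 − 240)/215 = 4.3488 bits, so n ≤ 2^4.3488 = 20.377 → at most 20.

20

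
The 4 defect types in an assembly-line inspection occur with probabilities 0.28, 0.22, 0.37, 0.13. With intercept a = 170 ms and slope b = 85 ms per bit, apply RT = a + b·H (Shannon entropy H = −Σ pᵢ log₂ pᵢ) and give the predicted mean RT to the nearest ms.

332 ms

H = 0.28·log₂(1/0.28) + 0.22·log₂(1/0.22) + 0.37·log₂(1/0.37) + 0.13·log₂(1/0.13) = 1.9082 bits.
RT = 170 + 85 × 1.9082 = 332.19 ms.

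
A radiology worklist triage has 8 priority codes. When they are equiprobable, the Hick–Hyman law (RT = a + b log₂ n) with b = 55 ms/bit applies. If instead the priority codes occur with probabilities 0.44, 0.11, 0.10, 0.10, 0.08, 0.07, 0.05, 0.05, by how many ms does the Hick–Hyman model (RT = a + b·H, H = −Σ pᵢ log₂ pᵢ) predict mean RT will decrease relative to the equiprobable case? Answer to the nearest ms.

The RT saving is b·ΔH. Equiprobable H₀ = log₂(8) = 3.0000 bits; with the given probabilities H = 2.5281 bits.
b·(H₀ − H) = 55 × (3.0000 − 2.5281) = 25.96 ms.

26 ms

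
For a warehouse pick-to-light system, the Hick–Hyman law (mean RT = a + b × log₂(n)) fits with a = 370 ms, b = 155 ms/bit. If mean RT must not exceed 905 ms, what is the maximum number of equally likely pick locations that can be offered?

10

155·log₂ n ≤ 905 − 370 = 535, giving log₂ n ≤ 3.4516 and n ≤ 10.941. The largest whole number is 10.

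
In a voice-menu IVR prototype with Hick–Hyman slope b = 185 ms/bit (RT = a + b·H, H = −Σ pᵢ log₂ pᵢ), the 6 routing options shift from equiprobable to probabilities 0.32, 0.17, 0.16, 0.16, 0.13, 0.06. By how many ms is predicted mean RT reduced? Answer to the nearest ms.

28 ms

Equiprobable entropy H₀ = log₂ 6 = 2.5850 bits.
Skewed entropy H = −Σ pᵢ log₂ pᵢ = 2.4328 bits.
ΔRT = b·(H₀ − H) = 185 × 0.1521 = 28.14 ms.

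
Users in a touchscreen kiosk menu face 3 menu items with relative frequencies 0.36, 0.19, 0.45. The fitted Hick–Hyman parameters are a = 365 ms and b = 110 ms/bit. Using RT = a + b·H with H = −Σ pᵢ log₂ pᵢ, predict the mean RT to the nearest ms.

530 ms

H = 0.36·log₂(1/0.36) + 0.19·log₂(1/0.19) + 0.45·log₂(1/0.45) = 1.5042 bits.
RT = 365 + 110 × 1.5042 = 530.47 ms.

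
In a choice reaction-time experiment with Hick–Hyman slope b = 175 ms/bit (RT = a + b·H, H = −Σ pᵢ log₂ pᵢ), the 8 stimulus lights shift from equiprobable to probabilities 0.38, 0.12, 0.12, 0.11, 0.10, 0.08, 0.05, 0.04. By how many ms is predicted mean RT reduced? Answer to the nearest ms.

Equiprobable entropy H₀ = log₂ 8 = 3.0000 bits.
Skewed entropy H = −Σ pᵢ log₂ pᵢ = 2.6404 bits.
ΔRT = b·(H₀ − H) = 175 × 0.3596 = 62.93 ms.

63 ms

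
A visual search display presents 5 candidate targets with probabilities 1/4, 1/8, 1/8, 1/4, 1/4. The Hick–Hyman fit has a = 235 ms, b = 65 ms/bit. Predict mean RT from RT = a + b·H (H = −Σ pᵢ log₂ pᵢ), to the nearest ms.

Each term −pᵢ log₂ pᵢ: 0.25·2 + 0.125·3 + 0.125·3 + 0.25·2 + 0.25·2; summed, H = 2.250 bits.
Mean RT = a + bH = 235 + 65·2.250 = 381.25 ms.

381 ms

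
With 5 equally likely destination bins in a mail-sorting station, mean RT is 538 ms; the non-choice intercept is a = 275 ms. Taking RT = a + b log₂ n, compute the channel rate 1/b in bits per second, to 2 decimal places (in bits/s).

Choice component = 538 − 275 = 263 ms over log₂(5) = 2.3219 bits.
b = 263 / 2.3219 = 113.268 ms/bit, so 1/b = 8.829 bits/s.

8.83 bits/s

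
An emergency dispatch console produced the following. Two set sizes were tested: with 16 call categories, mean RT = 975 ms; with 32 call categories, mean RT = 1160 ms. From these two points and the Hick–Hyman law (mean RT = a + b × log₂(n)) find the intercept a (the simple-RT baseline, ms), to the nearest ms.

b = (RT₂ − RT₁)/(log₂ n₂ − log₂ n₁) = (1160 − 975)/(5 − 4) = 185 ms/bit.
a = RT₁ − b·log₂ n₁ = 975 − 185 × 4 = 235.000 ms.

235 ms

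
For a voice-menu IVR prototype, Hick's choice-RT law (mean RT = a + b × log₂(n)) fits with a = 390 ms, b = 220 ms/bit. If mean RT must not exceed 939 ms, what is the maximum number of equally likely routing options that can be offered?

Set 390 + 220·log₂ n ≤ 939 → log₂ n ≤ (939 − 390)/220 = 2.4955.
So n ≤ 2^2.4955 = 5.639; the largest integer n is 5.

5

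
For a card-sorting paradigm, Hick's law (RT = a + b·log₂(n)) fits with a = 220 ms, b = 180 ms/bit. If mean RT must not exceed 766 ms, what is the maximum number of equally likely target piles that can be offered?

Set 220 + 180·log₂ n ≤ 766 → log₂ n ≤ (766 − 220)/180 = 3.0333.
So n ≤ 2^3.0333 = 8.187; the largest integer n is 8.

8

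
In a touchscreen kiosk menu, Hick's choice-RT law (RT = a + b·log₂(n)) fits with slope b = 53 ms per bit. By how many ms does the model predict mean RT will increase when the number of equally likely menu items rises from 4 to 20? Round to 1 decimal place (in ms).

123.1 ms

The intercept a cancels: ΔRT = b·(log₂ n₂ − log₂ n₁) = b·log₂(n₂/n₁).
log₂(20) − log₂(4) = 4.3219 − 2 = 2.3219.
ΔRT = 53 × 2.3219 = 123.062 ms.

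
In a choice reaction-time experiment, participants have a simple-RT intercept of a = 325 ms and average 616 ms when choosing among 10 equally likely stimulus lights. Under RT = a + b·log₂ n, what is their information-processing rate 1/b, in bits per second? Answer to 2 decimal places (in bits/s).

Choice component = 616 − 325 = 291 ms over log₂(10) = 3.3219 bits.
b = 291 / 3.3219 = 87.600 ms/bit, so 1/b = 11.416 bits/s.

11.42 bits/s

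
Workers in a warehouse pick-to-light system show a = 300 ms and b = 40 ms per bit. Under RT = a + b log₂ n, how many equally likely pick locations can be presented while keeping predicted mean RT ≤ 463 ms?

Information budget: (463 − 300)/40 = 4.0750 bits, so n ≤ 2^4.0750 = 16.854 → at most 16.

16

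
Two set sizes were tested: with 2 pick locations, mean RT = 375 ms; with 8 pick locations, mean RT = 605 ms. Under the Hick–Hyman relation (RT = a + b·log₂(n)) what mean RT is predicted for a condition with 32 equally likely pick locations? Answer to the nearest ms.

835 ms

RT is linear in log₂ n, so two points fix the line:
  b = (605 − 375) / (log₂ 8 − log₂ 2) = 230 / (3 − 1) = 115 ms/bit
  a = 375 − 115 × 1 = 260 ms
Then RT(32) = 260 + 115 × log₂ 32 = 260 + 115 × 5 ≈ 835.000 ms.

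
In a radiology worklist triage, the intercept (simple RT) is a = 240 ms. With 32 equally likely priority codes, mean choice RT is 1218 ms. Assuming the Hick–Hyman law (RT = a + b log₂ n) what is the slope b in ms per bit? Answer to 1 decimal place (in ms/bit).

b = (1218 − 240) / log₂(32) = 978 / 5 = 195.600 ms/bit.

195.6 ms/bit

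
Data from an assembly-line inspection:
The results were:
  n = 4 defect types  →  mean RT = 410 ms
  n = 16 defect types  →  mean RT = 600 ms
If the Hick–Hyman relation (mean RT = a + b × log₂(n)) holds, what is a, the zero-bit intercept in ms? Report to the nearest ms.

The slope on a log₂ axis is (600 − 410) / (4 − 2) = 95 ms/bit.
a = RT₁ − b·log₂ n₁ = 410 − 95 × 2 = 220.000 ms.

220 ms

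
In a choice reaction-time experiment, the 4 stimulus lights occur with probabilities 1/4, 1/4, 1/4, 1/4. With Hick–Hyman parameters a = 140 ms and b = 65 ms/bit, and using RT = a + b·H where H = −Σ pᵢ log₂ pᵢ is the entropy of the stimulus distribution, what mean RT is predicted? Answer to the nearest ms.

Each term −pᵢ log₂ pᵢ: 0.25·2 + 0.25·2 + 0.25·2 + 0.25·2; summed, H = 2.000 bits.
Mean RT = a + bH = 140 + 65·2.000 = 270.00 ms.

270 ms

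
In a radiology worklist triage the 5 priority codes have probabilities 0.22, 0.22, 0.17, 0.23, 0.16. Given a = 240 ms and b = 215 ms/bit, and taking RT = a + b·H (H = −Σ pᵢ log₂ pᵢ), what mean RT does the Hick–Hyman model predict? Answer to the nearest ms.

736 ms

Entropy contributions −pᵢ log₂ pᵢ: 0.4806, 0.4806, 0.4346, 0.4877, 0.4230; sum H = 2.3064 bits.
RT = a + bH = 240 + 215·2.3064 = 735.88 ms.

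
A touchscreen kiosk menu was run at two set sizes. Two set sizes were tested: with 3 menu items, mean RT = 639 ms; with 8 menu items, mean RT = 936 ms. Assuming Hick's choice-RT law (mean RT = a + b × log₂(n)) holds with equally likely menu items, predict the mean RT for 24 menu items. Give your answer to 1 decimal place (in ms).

1268.7 ms

Fit slope and intercept:
  b = (936 − 639) / (log₂ 8 − log₂ 3) = 297 / (3 − 1.5850) = 209.888 ms/bit
  a = 639 − 209.888 × 1.5850 = 306.335 ms
Then RT(24) = 306.335 + 209.888 × log₂ 24 = 306.335 + 209.888 × 4.5850 ≈ 1268.665 ms.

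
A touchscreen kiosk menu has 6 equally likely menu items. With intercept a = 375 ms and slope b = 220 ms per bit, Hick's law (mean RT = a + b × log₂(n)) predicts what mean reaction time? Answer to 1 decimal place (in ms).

943.7 ms

log₂(6) = 2.5850 bits, so RT = 375 + 220 × 2.5850 ≈ 943.692 ms.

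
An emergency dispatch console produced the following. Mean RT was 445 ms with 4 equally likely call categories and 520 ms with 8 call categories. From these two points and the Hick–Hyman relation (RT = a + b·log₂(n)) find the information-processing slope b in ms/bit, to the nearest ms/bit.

75 ms/bit

b = (RT₂ − RT₁)/(log₂ n₂ − log₂ n₁) = (520 − 445)/(3 − 2) = 75 ms/bit.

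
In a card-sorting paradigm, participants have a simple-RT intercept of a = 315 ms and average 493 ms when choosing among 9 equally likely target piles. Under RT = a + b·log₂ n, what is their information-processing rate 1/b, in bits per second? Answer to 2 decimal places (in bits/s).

17.81 bits/s

Choice component = 493 − 315 = 178 ms over log₂(9) = 3.1699 bits.
b = 178 / 3.1699 = 56.153 ms/bit, so 1/b = 17.809 bits/s.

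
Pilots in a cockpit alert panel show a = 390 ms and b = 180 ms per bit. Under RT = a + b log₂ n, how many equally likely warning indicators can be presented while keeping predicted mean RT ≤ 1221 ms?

Set 390 + 180·log₂ n ≤ 1221 → log₂ n ≤ (1221 − 390)/180 = 4.6167.
So n ≤ 2^4.6167 = 24.533; the largest integer n is 24.

24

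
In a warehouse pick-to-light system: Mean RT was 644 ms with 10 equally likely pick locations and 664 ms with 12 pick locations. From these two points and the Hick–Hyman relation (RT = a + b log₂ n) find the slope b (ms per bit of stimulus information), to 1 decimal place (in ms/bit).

b = (RT₂ − RT₁)/(log₂ n₂ − log₂ n₁) = (664 − 644)/(3.5850 − 3.3219) = 76.036 ms/bit.

76.0 ms/bit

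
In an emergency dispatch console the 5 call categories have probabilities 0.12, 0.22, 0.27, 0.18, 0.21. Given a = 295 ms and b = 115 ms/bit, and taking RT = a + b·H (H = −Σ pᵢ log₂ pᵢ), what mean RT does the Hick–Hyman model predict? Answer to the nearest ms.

557 ms

H = 0.12·log₂(1/0.12) + 0.22·log₂(1/0.22) + 0.27·log₂(1/0.27) + 0.18·log₂(1/0.18) + 0.21·log₂(1/0.21) = 2.2758 bits.
RT = 295 + 115 × 2.2758 = 556.72 ms.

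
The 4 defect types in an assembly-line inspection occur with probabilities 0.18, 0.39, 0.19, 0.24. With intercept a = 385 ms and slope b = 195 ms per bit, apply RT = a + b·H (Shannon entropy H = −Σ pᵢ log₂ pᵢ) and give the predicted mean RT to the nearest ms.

760 ms

Entropy contributions −pᵢ log₂ pᵢ: 0.4453, 0.5298, 0.4552, 0.4941; sum H = 1.9245 bits.
RT = a + bH = 385 + 195·1.9245 = 760.27 ms.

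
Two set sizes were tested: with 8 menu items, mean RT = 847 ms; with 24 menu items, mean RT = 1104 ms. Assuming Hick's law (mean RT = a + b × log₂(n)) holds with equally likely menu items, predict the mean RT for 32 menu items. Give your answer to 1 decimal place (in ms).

Solve the two-equation system in a and b:
  b = (1104 − 847) / (log₂ 24 − log₂ 8) = 257 / (4.5850 − 3) = 162.149 ms/bit
  a = 847 − 162.149 × 3 = 360.553 ms
Then RT(32) = 360.553 + 162.149 × log₂ 32 = 360.553 + 162.149 × 5 ≈ 1171.298 ms.

1171.3 ms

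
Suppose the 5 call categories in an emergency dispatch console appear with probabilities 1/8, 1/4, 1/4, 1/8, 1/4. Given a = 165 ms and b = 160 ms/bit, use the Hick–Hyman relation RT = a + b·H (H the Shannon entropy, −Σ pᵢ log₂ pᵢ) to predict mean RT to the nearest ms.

H = −Σ pᵢ log₂ pᵢ = 0.125·3 + 0.25·2 + 0.25·2 + 0.125·3 + 0.25·2 = 2.250 bits.
RT = 165 + 160 × 2.250 = 525.00 ms.

525 ms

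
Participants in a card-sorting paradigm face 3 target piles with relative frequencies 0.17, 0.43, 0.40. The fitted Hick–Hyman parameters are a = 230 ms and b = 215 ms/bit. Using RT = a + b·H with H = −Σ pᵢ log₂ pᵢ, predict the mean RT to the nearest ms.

H = 0.17·log₂(1/0.17) + 0.43·log₂(1/0.43) + 0.40·log₂(1/0.40) = 1.4869 bits.
RT = 230 + 215 × 1.4869 = 549.69 ms.

550 ms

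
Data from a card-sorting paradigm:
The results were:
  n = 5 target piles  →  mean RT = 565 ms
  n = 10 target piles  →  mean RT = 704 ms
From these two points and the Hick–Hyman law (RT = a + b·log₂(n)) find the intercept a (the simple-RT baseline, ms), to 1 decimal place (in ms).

Slope: b = (704 − 565) / (log₂ 10 − log₂ 5) = 139/1.0000 = 139.000 ms/bit.
Intercept: a = 565 − 139.000·log₂(5) = 242.252 ms.

242.3 ms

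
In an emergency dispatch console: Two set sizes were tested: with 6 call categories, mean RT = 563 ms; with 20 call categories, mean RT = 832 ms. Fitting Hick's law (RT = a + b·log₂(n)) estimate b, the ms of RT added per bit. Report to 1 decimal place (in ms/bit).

b = (RT₂ − RT₁)/(log₂ n₂ − log₂ n₁) = (832 − 563)/(4.3219 − 2.5850) = 154.868 ms/bit.

154.9 ms/bit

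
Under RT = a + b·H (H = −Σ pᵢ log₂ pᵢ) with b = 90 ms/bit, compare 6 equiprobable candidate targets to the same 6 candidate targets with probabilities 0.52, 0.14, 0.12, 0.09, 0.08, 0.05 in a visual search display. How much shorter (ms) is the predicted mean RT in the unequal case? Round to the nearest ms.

Equiprobable entropy H₀ = log₂ 6 = 2.5850 bits.
Skewed entropy H = −Σ pᵢ log₂ pᵢ = 2.0750 bits.
ΔRT = b·(H₀ − H) = 90 × 0.5099 = 45.90 ms.

46 ms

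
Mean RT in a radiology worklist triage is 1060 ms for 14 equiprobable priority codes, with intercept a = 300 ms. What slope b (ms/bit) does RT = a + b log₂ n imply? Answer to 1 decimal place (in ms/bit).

14 alternatives carry log₂ 14 = 3.8074 bits; the choice cost is 1060 − 300 = 760 ms, so b = 760/3.8074 = 199.614 ms/bit.

199.6 ms/bit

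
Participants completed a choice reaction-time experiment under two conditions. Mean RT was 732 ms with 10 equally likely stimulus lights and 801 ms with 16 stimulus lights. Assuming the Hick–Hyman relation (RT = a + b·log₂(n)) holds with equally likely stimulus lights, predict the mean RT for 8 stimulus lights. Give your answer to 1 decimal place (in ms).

Fit slope and intercept:
  b = (801 − 732) / (log₂ 16 − log₂ 10) = 69 / (4 − 3.3219) = 101.759 ms/bit
  a = 732 − 101.759 × 3.3219 = 393.964 ms
Then RT(8) = 393.964 + 101.759 × log₂ 8 = 393.964 + 101.759 × 3 ≈ 699.241 ms.

699.2 ms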